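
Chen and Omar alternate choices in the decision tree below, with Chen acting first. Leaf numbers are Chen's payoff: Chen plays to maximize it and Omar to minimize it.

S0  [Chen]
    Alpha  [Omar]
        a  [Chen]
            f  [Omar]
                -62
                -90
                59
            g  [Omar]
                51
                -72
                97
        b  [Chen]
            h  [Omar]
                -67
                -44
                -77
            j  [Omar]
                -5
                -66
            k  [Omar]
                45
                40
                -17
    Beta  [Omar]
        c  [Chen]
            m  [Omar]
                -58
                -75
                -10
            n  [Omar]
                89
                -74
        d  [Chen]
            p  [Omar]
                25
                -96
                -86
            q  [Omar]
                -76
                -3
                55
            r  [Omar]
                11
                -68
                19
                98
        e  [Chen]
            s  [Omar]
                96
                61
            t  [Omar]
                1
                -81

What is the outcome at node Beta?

m (Omar): min(-58, -75, -10) = -75
n (Omar): min(89, -74) = -74
c (Chen): max(-75, -74) = -74
p (Omar): min(25, -96, -86) = -96
q (Omar): min(-76, -3, 55) = -76
r (Omar): min(11, -68, 19, 98) = -68
d (Chen): max(-96, -76, -68) = -68
s (Omar): min(96, 61) = 61
t (Omar): min(1, -81) = -81
e (Chen): max(61, -81) = 61
Beta (Omar): min(-74, -68, 61) = -74

-74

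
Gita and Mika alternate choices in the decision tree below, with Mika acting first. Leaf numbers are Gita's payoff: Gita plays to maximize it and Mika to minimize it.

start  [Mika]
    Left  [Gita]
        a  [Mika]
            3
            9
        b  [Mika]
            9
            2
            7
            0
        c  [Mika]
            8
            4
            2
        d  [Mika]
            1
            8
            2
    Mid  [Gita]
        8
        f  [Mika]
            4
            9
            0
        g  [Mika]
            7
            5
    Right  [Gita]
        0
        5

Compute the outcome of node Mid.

f (Mika): min(4, 9, 0) = 0
g (Mika): min(7, 5) = 5
Mid (Gita): max(8, 0, 5) = 8

8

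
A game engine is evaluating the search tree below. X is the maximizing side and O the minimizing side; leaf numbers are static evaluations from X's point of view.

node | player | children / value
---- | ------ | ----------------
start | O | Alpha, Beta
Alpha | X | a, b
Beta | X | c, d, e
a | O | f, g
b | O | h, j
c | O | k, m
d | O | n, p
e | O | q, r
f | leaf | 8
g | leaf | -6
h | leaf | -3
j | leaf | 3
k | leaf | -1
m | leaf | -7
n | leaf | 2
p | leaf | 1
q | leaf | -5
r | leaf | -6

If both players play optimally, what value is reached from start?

a (O): min(8, -6) = -6
b (O): min(-3, 3) = -3
Alpha (X): max(-6, -3) = -3
c (O): min(-1, -7) = -7
d (O): min(2, 1) = 1
e (O): min(-5, -6) = -6
Beta (X): max(-7, 1, -6) = 1
start (O): min(-3, 1) = -3

-3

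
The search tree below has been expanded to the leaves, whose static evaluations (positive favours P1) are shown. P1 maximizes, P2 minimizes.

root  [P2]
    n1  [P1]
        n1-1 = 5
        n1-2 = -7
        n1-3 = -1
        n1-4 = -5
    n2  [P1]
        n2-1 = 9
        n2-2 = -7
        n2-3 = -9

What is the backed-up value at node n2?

9

n2 (P1): max(9, -7, -9) = 9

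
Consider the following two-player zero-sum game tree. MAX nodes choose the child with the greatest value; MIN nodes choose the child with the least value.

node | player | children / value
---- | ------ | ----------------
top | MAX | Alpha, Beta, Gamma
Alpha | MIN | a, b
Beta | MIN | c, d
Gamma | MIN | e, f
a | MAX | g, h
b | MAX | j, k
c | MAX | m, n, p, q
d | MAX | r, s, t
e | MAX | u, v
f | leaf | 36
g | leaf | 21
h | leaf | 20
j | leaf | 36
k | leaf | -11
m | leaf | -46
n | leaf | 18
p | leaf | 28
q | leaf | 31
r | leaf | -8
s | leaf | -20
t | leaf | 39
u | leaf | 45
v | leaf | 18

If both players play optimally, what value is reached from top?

a (MAX): max(21, 20) = 21
b (MAX): max(36, -11) = 36
Alpha (MIN): min(21, 36) = 21
c (MAX): max(-46, 18, 28, 31) = 31
d (MAX): max(-8, -20, 39) = 39
Beta (MIN): min(31, 39) = 31
e (MAX): max(45, 18) = 45
Gamma (MIN): min(45, 36) = 36
top (MAX): max(21, 31, 36) = 36

36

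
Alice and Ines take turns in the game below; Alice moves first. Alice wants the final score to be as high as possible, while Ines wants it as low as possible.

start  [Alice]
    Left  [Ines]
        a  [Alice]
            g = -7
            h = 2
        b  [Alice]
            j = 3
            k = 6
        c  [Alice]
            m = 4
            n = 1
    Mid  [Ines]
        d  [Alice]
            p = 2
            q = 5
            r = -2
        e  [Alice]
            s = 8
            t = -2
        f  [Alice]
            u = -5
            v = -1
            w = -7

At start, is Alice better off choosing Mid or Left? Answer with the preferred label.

Left

d (Alice): max(2, 5, -2) = 5
e (Alice): max(8, -2) = 8
f (Alice): max(-5, -1, -7) = -1
Mid (Ines): min(5, 8, -1) = -1
a (Alice): max(-7, 2) = 2
b (Alice): max(3, 6) = 6
c (Alice): max(4, 1) = 4
Left (Ines): min(2, 6, 4) = 2
Alice prefers the higher value; Mid=-1, Left=2. Left is better since 2 > -1.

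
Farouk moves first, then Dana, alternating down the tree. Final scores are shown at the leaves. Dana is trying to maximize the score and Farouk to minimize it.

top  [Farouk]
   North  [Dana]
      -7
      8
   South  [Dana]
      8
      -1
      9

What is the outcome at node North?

8

North (Dana): max(-7, 8) = 8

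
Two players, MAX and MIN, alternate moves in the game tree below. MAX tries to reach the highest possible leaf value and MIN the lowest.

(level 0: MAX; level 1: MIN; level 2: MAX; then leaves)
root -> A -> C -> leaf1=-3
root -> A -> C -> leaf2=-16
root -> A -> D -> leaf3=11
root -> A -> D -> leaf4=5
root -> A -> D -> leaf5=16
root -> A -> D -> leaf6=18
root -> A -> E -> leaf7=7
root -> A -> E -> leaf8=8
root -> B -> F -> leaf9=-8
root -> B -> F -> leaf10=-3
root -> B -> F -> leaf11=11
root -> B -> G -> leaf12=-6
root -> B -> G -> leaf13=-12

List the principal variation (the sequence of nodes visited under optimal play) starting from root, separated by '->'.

C (MAX): max(-3, -16) = -3
D (MAX): max(11, 5, 16, 18) = 18
E (MAX): max(7, 8) = 8
A (MIN): min(-3, 18, 8) = -3
F (MAX): max(-8, -3, 11) = 11
G (MAX): max(-6, -12) = -6
B (MIN): min(11, -6) = -6
root (MAX): max(-3, -6) = -3
At root, MAX picks A (highest: -3).
At A, MIN picks C (lowest: -3).
At C, MAX picks leaf1 (highest: -3).
Terminal value -3.

root -> A -> C -> leaf1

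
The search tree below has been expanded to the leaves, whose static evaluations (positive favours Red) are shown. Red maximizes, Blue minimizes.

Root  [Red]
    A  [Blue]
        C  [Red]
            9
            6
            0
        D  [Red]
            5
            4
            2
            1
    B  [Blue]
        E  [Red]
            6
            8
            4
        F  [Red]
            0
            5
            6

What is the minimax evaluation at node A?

5

C (Red): max(9, 6, 0) = 9
D (Red): max(5, 4, 2, 1) = 5
A (Blue): min(9, 5) = 5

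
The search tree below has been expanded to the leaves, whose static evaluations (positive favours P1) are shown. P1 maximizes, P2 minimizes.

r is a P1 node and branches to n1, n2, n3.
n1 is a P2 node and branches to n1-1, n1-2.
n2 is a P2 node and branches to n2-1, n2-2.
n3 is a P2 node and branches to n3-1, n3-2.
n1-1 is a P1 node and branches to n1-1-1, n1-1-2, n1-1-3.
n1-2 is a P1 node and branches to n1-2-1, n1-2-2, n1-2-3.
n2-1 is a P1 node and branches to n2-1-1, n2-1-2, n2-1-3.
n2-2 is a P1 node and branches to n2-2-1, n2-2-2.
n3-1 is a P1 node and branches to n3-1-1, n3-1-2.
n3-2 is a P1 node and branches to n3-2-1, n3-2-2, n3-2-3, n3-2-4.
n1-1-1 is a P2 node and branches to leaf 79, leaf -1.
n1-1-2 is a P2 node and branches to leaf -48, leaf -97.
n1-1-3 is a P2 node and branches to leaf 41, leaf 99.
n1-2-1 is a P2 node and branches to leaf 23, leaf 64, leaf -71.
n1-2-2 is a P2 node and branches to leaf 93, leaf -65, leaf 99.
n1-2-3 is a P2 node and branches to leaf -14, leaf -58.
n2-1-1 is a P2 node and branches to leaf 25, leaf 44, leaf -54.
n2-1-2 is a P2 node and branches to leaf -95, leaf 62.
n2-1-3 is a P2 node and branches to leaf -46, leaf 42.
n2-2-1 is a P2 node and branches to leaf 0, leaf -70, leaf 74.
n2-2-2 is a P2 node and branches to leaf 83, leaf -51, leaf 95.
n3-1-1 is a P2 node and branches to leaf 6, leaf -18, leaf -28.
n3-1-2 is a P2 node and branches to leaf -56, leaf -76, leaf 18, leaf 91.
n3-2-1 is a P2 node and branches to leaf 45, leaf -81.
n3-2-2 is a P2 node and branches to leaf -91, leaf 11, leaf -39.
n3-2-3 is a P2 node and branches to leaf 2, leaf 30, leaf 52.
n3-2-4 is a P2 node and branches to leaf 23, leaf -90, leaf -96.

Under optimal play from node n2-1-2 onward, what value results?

-95

n2-1-2 (P2): min(-95, 62) = -95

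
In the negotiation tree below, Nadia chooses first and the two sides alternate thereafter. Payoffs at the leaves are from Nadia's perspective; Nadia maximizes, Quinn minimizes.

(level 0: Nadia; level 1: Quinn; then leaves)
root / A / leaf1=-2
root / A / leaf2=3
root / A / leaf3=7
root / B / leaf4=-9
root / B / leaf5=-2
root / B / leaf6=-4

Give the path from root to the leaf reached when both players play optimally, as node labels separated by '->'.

root -> A -> leaf1

A (Quinn): min(-2, 3, 7) = -2
B (Quinn): min(-9, -2, -4) = -9
root (Nadia): max(-2, -9) = -2
At root, Nadia picks A (highest: -2).
At A, Quinn picks leaf1 (lowest: -2).
Terminal value -2.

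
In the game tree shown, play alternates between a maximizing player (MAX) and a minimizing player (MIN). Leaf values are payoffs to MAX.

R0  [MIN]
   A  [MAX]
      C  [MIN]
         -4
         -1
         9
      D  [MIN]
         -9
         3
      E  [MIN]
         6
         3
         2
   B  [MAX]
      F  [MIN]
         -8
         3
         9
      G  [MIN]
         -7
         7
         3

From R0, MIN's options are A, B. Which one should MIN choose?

C (MIN): min(-4, -1, 9) = -4
D (MIN): min(-9, 3) = -9
E (MIN): min(6, 3, 2) = 2
A (MAX): max(-4, -9, 2) = 2
F (MIN): min(-8, 3, 9) = -8
G (MIN): min(-7, 7, 3) = -7
B (MAX): max(-8, -7) = -7
R0 (MIN): min(2, -7) = -7
MIN at R0 wants the lowest of {A=2, B=-7}, so chooses B.

B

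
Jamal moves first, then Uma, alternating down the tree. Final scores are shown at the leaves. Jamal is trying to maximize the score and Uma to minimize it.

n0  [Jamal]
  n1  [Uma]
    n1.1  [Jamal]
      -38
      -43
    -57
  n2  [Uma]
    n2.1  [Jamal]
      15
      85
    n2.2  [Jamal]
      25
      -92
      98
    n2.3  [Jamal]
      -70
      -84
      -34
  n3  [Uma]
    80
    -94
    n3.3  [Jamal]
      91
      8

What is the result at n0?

n1.1 (Jamal): max(-38, -43) = -38
n1 (Uma): min(-38, -57) = -57
n2.1 (Jamal): max(15, 85) = 85
n2.2 (Jamal): max(25, -92, 98) = 98
n2.3 (Jamal): max(-70, -84, -34) = -34
n2 (Uma): min(85, 98, -34) = -34
n3.3 (Jamal): max(91, 8) = 91
n3 (Uma): min(80, -94, 91) = -94
n0 (Jamal): max(-57, -34, -94) = -34

-34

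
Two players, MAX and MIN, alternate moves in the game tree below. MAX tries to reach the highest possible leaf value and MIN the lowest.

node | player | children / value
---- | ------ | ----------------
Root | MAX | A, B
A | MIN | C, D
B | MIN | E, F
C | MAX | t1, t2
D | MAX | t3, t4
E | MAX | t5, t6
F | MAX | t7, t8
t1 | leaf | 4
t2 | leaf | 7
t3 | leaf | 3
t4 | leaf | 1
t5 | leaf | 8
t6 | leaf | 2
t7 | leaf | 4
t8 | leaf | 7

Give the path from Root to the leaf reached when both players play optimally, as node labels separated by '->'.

C (MAX): max(4, 7) = 7
D (MAX): max(3, 1) = 3
A (MIN): min(7, 3) = 3
E (MAX): max(8, 2) = 8
F (MAX): max(4, 7) = 7
B (MIN): min(8, 7) = 7
Root (MAX): max(3, 7) = 7
At Root, MAX picks B (highest: 7).
At B, MIN picks F (lowest: 7).
At F, MAX picks t8 (highest: 7).
Terminal value 7.

Root -> B -> F -> t8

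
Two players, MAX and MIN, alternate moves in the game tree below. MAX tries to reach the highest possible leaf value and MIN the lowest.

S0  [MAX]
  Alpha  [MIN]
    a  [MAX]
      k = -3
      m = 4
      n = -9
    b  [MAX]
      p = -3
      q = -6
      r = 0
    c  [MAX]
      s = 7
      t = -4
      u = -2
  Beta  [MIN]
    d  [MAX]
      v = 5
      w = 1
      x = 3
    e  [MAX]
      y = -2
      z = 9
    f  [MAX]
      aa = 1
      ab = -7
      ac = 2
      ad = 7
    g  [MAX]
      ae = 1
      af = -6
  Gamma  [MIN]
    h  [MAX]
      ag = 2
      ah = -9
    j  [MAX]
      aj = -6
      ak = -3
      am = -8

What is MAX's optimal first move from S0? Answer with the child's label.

Beta

a (MAX): max(-3, 4, -9) = 4
b (MAX): max(-3, -6, 0) = 0
c (MAX): max(7, -4, -2) = 7
Alpha (MIN): min(4, 0, 7) = 0
d (MAX): max(5, 1, 3) = 5
e (MAX): max(-2, 9) = 9
f (MAX): max(1, -7, 2, 7) = 7
g (MAX): max(1, -6) = 1
Beta (MIN): min(5, 9, 7, 1) = 1
h (MAX): max(2, -9) = 2
j (MAX): max(-6, -3, -8) = -3
Gamma (MIN): min(2, -3) = -3
S0 (MAX): max(0, 1, -3) = 1
MAX at S0 wants the highest of {Alpha=0, Beta=1, Gamma=-3}, so chooses Beta.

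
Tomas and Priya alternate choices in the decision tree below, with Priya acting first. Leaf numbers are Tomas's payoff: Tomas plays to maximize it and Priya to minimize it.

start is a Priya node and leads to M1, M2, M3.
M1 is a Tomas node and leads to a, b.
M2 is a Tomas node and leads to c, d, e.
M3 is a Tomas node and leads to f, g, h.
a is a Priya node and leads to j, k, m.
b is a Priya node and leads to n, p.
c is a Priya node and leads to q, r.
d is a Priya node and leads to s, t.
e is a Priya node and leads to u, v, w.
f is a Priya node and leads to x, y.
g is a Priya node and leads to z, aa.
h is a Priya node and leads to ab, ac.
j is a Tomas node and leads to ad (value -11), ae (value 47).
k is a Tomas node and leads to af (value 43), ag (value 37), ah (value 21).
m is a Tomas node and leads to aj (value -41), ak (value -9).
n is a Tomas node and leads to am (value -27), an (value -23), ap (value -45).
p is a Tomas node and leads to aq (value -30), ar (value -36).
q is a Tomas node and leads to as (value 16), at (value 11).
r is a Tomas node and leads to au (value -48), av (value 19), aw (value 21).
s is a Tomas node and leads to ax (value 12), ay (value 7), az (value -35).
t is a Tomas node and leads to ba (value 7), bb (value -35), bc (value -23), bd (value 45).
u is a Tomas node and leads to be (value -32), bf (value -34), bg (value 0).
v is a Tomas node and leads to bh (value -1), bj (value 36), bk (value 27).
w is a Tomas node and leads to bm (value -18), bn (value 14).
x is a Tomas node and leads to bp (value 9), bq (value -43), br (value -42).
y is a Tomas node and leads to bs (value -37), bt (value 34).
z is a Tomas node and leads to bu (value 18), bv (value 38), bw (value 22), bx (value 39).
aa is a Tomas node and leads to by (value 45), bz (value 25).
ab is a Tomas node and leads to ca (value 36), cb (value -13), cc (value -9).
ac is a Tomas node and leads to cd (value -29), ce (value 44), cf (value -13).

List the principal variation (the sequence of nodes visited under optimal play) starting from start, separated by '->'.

j (Tomas): max(-11, 47) = 47
k (Tomas): max(43, 37, 21) = 43
m (Tomas): max(-41, -9) = -9
a (Priya): min(47, 43, -9) = -9
n (Tomas): max(-27, -23, -45) = -23
p (Tomas): max(-30, -36) = -30
b (Priya): min(-23, -30) = -30
M1 (Tomas): max(-9, -30) = -9
q (Tomas): max(16, 11) = 16
r (Tomas): max(-48, 19, 21) = 21
c (Priya): min(16, 21) = 16
s (Tomas): max(12, 7, -35) = 12
t (Tomas): max(7, -35, -23, 45) = 45
d (Priya): min(12, 45) = 12
u (Tomas): max(-32, -34, 0) = 0
v (Tomas): max(-1, 36, 27) = 36
w (Tomas): max(-18, 14) = 14
e (Priya): min(0, 36, 14) = 0
M2 (Tomas): max(16, 12, 0) = 16
x (Tomas): max(9, -43, -42) = 9
y (Tomas): max(-37, 34) = 34
f (Priya): min(9, 34) = 9
z (Tomas): max(18, 38, 22, 39) = 39
aa (Tomas): max(45, 25) = 45
g (Priya): min(39, 45) = 39
ab (Tomas): max(36, -13, -9) = 36
ac (Tomas): max(-29, 44, -13) = 44
h (Priya): min(36, 44) = 36
M3 (Tomas): max(9, 39, 36) = 39
start (Priya): min(-9, 16, 39) = -9
At start, Priya picks M1 (lowest: -9).
At M1, Tomas picks a (highest: -9).
At a, Priya picks m (lowest: -9).
At m, Tomas picks ak (highest: -9).
Terminal value -9.

start -> M1 -> a -> m -> ak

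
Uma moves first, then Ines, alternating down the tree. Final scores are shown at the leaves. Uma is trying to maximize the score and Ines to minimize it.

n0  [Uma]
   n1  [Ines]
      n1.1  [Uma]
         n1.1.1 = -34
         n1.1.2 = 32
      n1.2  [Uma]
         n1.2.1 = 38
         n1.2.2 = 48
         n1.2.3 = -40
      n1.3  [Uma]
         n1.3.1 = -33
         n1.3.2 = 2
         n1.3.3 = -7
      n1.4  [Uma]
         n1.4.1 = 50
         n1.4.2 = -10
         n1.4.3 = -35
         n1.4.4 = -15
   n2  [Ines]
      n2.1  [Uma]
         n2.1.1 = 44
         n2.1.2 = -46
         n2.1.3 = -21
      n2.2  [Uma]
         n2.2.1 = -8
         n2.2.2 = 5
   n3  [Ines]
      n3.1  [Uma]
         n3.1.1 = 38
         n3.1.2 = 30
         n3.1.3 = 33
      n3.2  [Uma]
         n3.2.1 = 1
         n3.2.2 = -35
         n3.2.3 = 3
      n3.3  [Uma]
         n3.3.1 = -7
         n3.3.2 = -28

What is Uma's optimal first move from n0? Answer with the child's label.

n1.1 (Uma): max(-34, 32) = 32
n1.2 (Uma): max(38, 48, -40) = 48
n1.3 (Uma): max(-33, 2, -7) = 2
n1.4 (Uma): max(50, -10, -35, -15) = 50
n1 (Ines): min(32, 48, 2, 50) = 2
n2.1 (Uma): max(44, -46, -21) = 44
n2.2 (Uma): max(-8, 5) = 5
n2 (Ines): min(44, 5) = 5
n3.1 (Uma): max(38, 30, 33) = 38
n3.2 (Uma): max(1, -35, 3) = 3
n3.3 (Uma): max(-7, -28) = -7
n3 (Ines): min(38, 3, -7) = -7
n0 (Uma): max(2, 5, -7) = 5
Uma at n0 wants the highest of {n1=2, n2=5, n3=-7}, so chooses n2.

n2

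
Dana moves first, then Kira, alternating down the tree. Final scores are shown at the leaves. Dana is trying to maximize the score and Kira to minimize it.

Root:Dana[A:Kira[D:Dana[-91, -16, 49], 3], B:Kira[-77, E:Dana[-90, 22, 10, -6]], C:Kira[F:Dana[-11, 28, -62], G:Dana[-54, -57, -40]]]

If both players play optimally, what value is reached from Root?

D (Dana): max(-91, -16, 49) = 49
A (Kira): min(49, 3) = 3
E (Dana): max(-90, 22, 10, -6) = 22
B (Kira): min(-77, 22) = -77
F (Dana): max(-11, 28, -62) = 28
G (Dana): max(-54, -57, -40) = -40
C (Kira): min(28, -40) = -40
Root (Dana): max(3, -77, -40) = 3

3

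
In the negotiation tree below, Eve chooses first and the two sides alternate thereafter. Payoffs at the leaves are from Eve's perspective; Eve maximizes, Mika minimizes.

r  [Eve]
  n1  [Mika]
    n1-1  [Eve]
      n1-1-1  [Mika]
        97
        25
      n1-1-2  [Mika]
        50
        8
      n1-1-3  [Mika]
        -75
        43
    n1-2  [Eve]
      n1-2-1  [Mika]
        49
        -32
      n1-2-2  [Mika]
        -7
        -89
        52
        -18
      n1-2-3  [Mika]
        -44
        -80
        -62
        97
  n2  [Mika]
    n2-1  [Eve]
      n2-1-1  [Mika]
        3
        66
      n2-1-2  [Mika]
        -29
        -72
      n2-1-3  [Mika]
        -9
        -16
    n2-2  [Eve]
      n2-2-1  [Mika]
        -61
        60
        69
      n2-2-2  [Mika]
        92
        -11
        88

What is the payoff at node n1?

-32

n1-1-1 (Mika): min(97, 25) = 25
n1-1-2 (Mika): min(50, 8) = 8
n1-1-3 (Mika): min(-75, 43) = -75
n1-1 (Eve): max(25, 8, -75) = 25
n1-2-1 (Mika): min(49, -32) = -32
n1-2-2 (Mika): min(-7, -89, 52, -18) = -89
n1-2-3 (Mika): min(-44, -80, -62, 97) = -80
n1-2 (Eve): max(-32, -89, -80) = -32
n1 (Mika): min(25, -32) = -32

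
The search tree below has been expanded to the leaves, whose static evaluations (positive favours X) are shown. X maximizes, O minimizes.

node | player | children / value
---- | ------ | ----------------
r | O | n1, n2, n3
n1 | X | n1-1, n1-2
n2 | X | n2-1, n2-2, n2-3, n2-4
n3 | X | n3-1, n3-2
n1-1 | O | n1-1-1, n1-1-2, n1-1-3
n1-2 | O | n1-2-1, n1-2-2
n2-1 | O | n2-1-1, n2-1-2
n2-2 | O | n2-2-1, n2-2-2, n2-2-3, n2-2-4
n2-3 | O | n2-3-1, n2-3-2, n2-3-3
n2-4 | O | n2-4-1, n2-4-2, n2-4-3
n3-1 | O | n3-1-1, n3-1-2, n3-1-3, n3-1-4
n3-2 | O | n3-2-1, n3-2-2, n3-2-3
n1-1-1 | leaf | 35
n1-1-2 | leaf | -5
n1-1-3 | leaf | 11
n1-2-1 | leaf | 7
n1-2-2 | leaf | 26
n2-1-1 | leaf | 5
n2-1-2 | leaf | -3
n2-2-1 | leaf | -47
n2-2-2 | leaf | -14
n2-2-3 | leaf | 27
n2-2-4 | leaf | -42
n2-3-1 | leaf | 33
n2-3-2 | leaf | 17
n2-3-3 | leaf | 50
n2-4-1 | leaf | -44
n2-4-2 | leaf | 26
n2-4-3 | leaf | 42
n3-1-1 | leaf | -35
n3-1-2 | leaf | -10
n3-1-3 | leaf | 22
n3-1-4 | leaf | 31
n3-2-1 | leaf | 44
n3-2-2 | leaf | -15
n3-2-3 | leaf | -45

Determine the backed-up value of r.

n1-1 (O): min(35, -5, 11) = -5
n1-2 (O): min(7, 26) = 7
n1 (X): max(-5, 7) = 7
n2-1 (O): min(5, -3) = -3
n2-2 (O): min(-47, -14, 27, -42) = -47
n2-3 (O): min(33, 17, 50) = 17
n2-4 (O): min(-44, 26, 42) = -44
n2 (X): max(-3, -47, 17, -44) = 17
n3-1 (O): min(-35, -10, 22, 31) = -35
n3-2 (O): min(44, -15, -45) = -45
n3 (X): max(-35, -45) = -35
r (O): min(7, 17, -35) = -35

-35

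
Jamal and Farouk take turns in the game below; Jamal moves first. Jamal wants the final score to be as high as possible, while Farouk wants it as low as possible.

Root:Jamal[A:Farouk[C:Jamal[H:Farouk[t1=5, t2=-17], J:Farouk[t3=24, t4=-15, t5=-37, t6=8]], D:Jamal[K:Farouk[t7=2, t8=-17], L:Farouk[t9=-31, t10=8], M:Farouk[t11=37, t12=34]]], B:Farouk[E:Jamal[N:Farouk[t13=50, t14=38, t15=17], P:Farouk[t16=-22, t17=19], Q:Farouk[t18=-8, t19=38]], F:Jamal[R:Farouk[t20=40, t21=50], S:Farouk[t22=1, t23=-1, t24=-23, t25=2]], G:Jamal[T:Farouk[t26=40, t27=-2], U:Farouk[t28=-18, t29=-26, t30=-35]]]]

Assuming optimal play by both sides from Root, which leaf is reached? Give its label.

H (Farouk): min(5, -17) = -17
J (Farouk): min(24, -15, -37, 8) = -37
C (Jamal): max(-17, -37) = -17
K (Farouk): min(2, -17) = -17
L (Farouk): min(-31, 8) = -31
M (Farouk): min(37, 34) = 34
D (Jamal): max(-17, -31, 34) = 34
A (Farouk): min(-17, 34) = -17
N (Farouk): min(50, 38, 17) = 17
P (Farouk): min(-22, 19) = -22
Q (Farouk): min(-8, 38) = -8
E (Jamal): max(17, -22, -8) = 17
R (Farouk): min(40, 50) = 40
S (Farouk): min(1, -1, -23, 2) = -23
F (Jamal): max(40, -23) = 40
T (Farouk): min(40, -2) = -2
U (Farouk): min(-18, -26, -35) = -35
G (Jamal): max(-2, -35) = -2
B (Farouk): min(17, 40, -2) = -2
Root (Jamal): max(-17, -2) = -2
At Root, Jamal picks B (highest: -2).
At B, Farouk picks G (lowest: -2).
At G, Jamal picks T (highest: -2).
At T, Farouk picks t27 (lowest: -2).
Terminal value -2.

t27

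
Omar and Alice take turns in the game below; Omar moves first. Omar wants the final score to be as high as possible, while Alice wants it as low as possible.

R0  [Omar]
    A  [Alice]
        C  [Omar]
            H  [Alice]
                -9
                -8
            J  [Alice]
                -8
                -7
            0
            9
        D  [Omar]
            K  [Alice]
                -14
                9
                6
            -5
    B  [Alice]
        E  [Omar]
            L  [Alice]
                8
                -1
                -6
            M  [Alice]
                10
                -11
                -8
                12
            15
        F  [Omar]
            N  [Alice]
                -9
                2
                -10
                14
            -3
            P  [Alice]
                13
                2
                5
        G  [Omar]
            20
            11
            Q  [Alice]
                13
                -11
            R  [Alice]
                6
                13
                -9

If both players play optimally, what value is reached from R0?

H (Alice): min(-9, -8) = -9
J (Alice): min(-8, -7) = -8
C (Omar): max(-9, -8, 0, 9) = 9
K (Alice): min(-14, 9, 6) = -14
D (Omar): max(-14, -5) = -5
A (Alice): min(9, -5) = -5
L (Alice): min(8, -1, -6) = -6
M (Alice): min(10, -11, -8, 12) = -11
E (Omar): max(-6, -11, 15) = 15
N (Alice): min(-9, 2, -10, 14) = -10
P (Alice): min(13, 2, 5) = 2
F (Omar): max(-10, -3, 2) = 2
Q (Alice): min(13, -11) = -11
R (Alice): min(6, 13, -9) = -9
G (Omar): max(20, 11, -11, -9) = 20
B (Alice): min(15, 2, 20) = 2
R0 (Omar): max(-5, 2) = 2

2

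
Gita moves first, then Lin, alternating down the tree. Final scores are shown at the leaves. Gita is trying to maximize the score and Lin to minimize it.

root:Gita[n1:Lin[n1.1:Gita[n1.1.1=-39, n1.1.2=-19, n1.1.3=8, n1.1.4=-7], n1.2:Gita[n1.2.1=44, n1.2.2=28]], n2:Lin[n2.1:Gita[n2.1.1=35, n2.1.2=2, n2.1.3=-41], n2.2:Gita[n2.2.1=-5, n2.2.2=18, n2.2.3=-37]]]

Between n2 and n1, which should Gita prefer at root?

n2.1 (Gita): max(35, 2, -41) = 35
n2.2 (Gita): max(-5, 18, -37) = 18
n2 (Lin): min(35, 18) = 18
n1.1 (Gita): max(-39, -19, 8, -7) = 8
n1.2 (Gita): max(44, 28) = 44
n1 (Lin): min(8, 44) = 8
Gita prefers the higher value; n2=18, n1=8. n2 is better since 18 > 8.

n2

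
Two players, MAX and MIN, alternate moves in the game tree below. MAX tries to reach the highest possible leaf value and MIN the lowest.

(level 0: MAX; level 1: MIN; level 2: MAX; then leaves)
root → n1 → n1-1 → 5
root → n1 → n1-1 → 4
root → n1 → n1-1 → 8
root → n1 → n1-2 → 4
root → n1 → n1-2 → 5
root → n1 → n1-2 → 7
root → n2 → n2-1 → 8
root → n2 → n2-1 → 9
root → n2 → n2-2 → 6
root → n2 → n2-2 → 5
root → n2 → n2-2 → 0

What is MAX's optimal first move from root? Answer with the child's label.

n1

n1-1 (MAX): max(5, 4, 8) = 8
n1-2 (MAX): max(4, 5, 7) = 7
n1 (MIN): min(8, 7) = 7
n2-1 (MAX): max(8, 9) = 9
n2-2 (MAX): max(6, 5, 0) = 6
n2 (MIN): min(9, 6) = 6
root (MAX): max(7, 6) = 7
MAX at root wants the highest of {n1=7, n2=6}, so chooses n1.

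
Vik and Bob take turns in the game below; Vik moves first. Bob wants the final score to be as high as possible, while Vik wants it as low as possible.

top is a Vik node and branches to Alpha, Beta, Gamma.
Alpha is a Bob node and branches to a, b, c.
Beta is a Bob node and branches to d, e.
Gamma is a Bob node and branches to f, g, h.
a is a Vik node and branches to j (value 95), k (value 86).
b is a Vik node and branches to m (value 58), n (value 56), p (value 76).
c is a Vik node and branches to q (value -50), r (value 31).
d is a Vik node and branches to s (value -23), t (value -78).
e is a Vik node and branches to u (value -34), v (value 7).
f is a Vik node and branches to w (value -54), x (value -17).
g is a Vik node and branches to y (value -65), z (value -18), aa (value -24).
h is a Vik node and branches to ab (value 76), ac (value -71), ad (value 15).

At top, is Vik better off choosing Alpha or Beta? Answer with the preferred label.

a (Vik): min(95, 86) = 86
b (Vik): min(58, 56, 76) = 56
c (Vik): min(-50, 31) = -50
Alpha (Bob): max(86, 56, -50) = 86
d (Vik): min(-23, -78) = -78
e (Vik): min(-34, 7) = -34
Beta (Bob): max(-78, -34) = -34
Vik prefers the lower value; Alpha=86, Beta=-34. Beta is better since -34 < 86.

Beta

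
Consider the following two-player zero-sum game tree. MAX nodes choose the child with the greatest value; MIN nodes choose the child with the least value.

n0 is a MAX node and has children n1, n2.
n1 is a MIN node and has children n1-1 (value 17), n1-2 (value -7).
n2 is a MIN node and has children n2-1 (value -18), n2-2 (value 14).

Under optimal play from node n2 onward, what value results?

-18

n2 (MIN): min(-18, 14) = -18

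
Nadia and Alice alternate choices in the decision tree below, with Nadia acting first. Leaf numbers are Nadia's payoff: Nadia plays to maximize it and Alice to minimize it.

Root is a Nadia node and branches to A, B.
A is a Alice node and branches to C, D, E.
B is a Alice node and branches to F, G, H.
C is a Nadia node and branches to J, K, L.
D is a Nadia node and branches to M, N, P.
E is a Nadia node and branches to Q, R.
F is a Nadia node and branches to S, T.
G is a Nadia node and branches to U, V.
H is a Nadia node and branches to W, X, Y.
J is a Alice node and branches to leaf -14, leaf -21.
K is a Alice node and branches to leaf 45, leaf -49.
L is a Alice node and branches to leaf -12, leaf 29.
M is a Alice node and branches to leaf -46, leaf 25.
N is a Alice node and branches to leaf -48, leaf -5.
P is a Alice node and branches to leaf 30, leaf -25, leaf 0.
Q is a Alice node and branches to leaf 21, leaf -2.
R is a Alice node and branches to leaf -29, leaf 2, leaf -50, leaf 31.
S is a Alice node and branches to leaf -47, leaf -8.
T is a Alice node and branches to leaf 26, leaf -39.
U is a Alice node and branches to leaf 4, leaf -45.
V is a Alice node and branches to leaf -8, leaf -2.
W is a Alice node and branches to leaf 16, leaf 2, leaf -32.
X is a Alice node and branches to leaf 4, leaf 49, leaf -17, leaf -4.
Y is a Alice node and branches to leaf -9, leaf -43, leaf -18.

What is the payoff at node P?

P (Alice): min(30, -25, 0) = -25

-25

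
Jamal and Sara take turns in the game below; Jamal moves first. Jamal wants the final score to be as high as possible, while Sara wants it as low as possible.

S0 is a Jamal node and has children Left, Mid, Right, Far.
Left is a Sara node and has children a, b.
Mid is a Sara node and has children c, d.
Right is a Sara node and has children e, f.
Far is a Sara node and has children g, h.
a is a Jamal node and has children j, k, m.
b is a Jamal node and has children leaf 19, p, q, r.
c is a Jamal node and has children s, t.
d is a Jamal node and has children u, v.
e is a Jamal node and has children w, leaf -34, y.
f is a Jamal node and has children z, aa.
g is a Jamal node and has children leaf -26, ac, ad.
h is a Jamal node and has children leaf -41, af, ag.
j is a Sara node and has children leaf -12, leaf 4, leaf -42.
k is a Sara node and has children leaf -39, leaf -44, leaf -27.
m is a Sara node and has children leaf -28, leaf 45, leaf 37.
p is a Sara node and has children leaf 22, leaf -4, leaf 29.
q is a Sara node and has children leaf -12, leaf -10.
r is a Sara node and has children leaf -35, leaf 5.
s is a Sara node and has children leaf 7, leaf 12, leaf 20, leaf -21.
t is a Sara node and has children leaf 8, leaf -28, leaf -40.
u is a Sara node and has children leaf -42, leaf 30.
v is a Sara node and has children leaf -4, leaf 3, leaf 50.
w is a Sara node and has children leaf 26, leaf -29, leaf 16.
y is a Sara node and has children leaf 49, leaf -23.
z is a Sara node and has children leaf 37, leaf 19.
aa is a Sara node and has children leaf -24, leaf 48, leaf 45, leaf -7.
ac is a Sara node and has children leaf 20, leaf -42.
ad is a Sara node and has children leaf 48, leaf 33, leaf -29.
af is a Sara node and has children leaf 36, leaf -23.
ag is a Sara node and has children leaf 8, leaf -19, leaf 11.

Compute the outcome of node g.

ac (Sara): min(20, -42) = -42
ad (Sara): min(48, 33, -29) = -29
g (Jamal): max(-26, -42, -29) = -26

-26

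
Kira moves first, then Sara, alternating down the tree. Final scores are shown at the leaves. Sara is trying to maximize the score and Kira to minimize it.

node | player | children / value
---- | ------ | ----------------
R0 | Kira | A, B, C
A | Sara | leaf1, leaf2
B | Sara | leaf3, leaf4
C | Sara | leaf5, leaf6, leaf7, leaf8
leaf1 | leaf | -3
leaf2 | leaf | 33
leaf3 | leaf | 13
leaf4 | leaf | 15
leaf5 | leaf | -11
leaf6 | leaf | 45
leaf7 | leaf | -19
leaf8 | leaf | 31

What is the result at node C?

C (Sara): max(-11, 45, -19, 31) = 45

45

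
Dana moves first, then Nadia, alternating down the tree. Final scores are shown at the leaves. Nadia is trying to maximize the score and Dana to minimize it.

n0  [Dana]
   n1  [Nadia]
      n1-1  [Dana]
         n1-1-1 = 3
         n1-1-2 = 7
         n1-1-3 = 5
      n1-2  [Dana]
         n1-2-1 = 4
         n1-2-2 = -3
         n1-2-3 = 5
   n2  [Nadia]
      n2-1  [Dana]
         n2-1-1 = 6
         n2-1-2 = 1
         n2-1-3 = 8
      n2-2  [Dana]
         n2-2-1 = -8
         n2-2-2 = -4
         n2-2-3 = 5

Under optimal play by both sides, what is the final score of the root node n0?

n1-1 (Dana): min(3, 7, 5) = 3
n1-2 (Dana): min(4, -3, 5) = -3
n1 (Nadia): max(3, -3) = 3
n2-1 (Dana): min(6, 1, 8) = 1
n2-2 (Dana): min(-8, -4, 5) = -8
n2 (Nadia): max(1, -8) = 1
n0 (Dana): min(3, 1) = 1

1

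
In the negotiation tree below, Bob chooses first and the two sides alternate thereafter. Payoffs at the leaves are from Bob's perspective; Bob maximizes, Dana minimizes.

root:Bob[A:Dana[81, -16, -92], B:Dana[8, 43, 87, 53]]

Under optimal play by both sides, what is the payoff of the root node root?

A (Dana): min(81, -16, -92) = -92
B (Dana): min(8, 43, 87, 53) = 8
root (Bob): max(-92, 8) = 8

8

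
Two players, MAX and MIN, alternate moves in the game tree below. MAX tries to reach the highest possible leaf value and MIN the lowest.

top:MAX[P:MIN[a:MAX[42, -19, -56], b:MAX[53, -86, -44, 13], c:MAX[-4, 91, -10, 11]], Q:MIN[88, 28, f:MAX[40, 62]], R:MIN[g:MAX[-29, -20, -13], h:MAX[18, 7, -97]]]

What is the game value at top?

42

a (MAX): max(42, -19, -56) = 42
b (MAX): max(53, -86, -44, 13) = 53
c (MAX): max(-4, 91, -10, 11) = 91
P (MIN): min(42, 53, 91) = 42
f (MAX): max(40, 62) = 62
Q (MIN): min(88, 28, 62) = 28
g (MAX): max(-29, -20, -13) = -13
h (MAX): max(18, 7, -97) = 18
R (MIN): min(-13, 18) = -13
top (MAX): max(42, 28, -13) = 42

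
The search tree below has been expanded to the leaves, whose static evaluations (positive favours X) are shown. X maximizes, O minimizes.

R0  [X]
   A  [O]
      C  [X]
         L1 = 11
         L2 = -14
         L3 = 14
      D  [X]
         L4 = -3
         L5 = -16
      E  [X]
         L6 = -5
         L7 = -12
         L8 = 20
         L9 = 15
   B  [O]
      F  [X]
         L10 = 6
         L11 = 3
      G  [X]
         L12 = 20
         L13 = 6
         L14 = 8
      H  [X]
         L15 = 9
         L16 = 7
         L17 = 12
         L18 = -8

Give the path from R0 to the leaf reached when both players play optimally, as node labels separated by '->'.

C (X): max(11, -14, 14) = 14
D (X): max(-3, -16) = -3
E (X): max(-5, -12, 20, 15) = 20
A (O): min(14, -3, 20) = -3
F (X): max(6, 3) = 6
G (X): max(20, 6, 8) = 20
H (X): max(9, 7, 12, -8) = 12
B (O): min(6, 20, 12) = 6
R0 (X): max(-3, 6) = 6
At R0, X picks B (highest: 6).
At B, O picks F (lowest: 6).
At F, X picks L10 (highest: 6).
Terminal value 6.

R0 -> B -> F -> L10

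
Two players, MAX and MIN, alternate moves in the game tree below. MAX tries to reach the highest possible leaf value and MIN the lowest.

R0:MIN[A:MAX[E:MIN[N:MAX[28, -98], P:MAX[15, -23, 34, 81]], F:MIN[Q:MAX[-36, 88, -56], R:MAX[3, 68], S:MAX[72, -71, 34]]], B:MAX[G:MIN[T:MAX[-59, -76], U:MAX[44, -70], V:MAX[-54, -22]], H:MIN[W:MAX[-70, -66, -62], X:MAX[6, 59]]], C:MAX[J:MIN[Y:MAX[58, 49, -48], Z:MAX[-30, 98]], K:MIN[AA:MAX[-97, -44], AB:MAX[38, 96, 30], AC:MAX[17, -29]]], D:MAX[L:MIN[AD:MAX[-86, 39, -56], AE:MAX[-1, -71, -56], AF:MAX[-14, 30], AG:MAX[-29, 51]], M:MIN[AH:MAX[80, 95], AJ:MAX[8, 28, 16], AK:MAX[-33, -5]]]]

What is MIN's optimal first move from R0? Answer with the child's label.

N (MAX): max(28, -98) = 28
P (MAX): max(15, -23, 34, 81) = 81
E (MIN): min(28, 81) = 28
Q (MAX): max(-36, 88, -56) = 88
R (MAX): max(3, 68) = 68
S (MAX): max(72, -71, 34) = 72
F (MIN): min(88, 68, 72) = 68
A (MAX): max(28, 68) = 68
T (MAX): max(-59, -76) = -59
U (MAX): max(44, -70) = 44
V (MAX): max(-54, -22) = -22
G (MIN): min(-59, 44, -22) = -59
W (MAX): max(-70, -66, -62) = -62
X (MAX): max(6, 59) = 59
H (MIN): min(-62, 59) = -62
B (MAX): max(-59, -62) = -59
Y (MAX): max(58, 49, -48) = 58
Z (MAX): max(-30, 98) = 98
J (MIN): min(58, 98) = 58
AA (MAX): max(-97, -44) = -44
AB (MAX): max(38, 96, 30) = 96
AC (MAX): max(17, -29) = 17
K (MIN): min(-44, 96, 17) = -44
C (MAX): max(58, -44) = 58
AD (MAX): max(-86, 39, -56) = 39
AE (MAX): max(-1, -71, -56) = -1
AF (MAX): max(-14, 30) = 30
AG (MAX): max(-29, 51) = 51
L (MIN): min(39, -1, 30, 51) = -1
AH (MAX): max(80, 95) = 95
AJ (MAX): max(8, 28, 16) = 28
AK (MAX): max(-33, -5) = -5
M (MIN): min(95, 28, -5) = -5
D (MAX): max(-1, -5) = -1
R0 (MIN): min(68, -59, 58, -1) = -59
MIN at R0 wants the lowest of {A=68, B=-59, C=58, D=-1}, so chooses B.

B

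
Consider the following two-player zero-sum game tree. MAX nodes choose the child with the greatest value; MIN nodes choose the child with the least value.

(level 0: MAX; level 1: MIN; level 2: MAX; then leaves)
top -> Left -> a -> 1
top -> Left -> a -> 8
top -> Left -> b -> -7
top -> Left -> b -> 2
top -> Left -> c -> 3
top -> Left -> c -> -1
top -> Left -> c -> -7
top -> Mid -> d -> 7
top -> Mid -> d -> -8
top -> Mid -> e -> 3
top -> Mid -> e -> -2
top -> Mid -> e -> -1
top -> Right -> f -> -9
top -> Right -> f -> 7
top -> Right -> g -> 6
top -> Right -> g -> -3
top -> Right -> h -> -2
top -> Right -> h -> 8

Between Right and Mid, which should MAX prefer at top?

f (MAX): max(-9, 7) = 7
g (MAX): max(6, -3) = 6
h (MAX): max(-2, 8) = 8
Right (MIN): min(7, 6, 8) = 6
d (MAX): max(7, -8) = 7
e (MAX): max(3, -2, -1) = 3
Mid (MIN): min(7, 3) = 3
MAX prefers the higher value; Right=6, Mid=3. Right is better since 6 > 3.

Right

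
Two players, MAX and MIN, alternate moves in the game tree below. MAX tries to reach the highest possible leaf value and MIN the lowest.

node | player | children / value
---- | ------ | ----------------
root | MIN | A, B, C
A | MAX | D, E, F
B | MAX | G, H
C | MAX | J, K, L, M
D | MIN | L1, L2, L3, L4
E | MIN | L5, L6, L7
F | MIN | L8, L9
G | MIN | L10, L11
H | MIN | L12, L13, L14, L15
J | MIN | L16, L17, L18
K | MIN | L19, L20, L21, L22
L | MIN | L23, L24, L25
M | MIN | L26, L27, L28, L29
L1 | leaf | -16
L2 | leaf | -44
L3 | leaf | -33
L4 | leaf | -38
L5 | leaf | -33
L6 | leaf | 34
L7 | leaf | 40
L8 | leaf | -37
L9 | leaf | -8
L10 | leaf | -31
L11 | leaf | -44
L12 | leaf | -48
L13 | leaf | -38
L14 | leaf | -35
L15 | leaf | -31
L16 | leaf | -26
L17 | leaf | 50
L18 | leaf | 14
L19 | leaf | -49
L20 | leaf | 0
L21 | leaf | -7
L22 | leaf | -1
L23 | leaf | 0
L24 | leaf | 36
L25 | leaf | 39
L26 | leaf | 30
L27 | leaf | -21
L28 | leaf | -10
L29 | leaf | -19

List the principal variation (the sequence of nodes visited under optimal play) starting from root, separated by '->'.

D (MIN): min(-16, -44, -33, -38) = -44
E (MIN): min(-33, 34, 40) = -33
F (MIN): min(-37, -8) = -37
A (MAX): max(-44, -33, -37) = -33
G (MIN): min(-31, -44) = -44
H (MIN): min(-48, -38, -35, -31) = -48
B (MAX): max(-44, -48) = -44
J (MIN): min(-26, 50, 14) = -26
K (MIN): min(-49, 0, -7, -1) = -49
L (MIN): min(0, 36, 39) = 0
M (MIN): min(30, -21, -10, -19) = -21
C (MAX): max(-26, -49, 0, -21) = 0
root (MIN): min(-33, -44, 0) = -44
At root, MIN picks B (lowest: -44).
At B, MAX picks G (highest: -44).
At G, MIN picks L11 (lowest: -44).
Terminal value -44.

root -> B -> G -> L11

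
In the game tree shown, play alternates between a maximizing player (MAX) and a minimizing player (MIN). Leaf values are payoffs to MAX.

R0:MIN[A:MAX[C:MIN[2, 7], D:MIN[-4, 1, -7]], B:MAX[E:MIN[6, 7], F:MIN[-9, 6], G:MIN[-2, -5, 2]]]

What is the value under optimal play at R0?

2

C (MIN): min(2, 7) = 2
D (MIN): min(-4, 1, -7) = -7
A (MAX): max(2, -7) = 2
E (MIN): min(6, 7) = 6
F (MIN): min(-9, 6) = -9
G (MIN): min(-2, -5, 2) = -5
B (MAX): max(6, -9, -5) = 6
R0 (MIN): min(2, 6) = 2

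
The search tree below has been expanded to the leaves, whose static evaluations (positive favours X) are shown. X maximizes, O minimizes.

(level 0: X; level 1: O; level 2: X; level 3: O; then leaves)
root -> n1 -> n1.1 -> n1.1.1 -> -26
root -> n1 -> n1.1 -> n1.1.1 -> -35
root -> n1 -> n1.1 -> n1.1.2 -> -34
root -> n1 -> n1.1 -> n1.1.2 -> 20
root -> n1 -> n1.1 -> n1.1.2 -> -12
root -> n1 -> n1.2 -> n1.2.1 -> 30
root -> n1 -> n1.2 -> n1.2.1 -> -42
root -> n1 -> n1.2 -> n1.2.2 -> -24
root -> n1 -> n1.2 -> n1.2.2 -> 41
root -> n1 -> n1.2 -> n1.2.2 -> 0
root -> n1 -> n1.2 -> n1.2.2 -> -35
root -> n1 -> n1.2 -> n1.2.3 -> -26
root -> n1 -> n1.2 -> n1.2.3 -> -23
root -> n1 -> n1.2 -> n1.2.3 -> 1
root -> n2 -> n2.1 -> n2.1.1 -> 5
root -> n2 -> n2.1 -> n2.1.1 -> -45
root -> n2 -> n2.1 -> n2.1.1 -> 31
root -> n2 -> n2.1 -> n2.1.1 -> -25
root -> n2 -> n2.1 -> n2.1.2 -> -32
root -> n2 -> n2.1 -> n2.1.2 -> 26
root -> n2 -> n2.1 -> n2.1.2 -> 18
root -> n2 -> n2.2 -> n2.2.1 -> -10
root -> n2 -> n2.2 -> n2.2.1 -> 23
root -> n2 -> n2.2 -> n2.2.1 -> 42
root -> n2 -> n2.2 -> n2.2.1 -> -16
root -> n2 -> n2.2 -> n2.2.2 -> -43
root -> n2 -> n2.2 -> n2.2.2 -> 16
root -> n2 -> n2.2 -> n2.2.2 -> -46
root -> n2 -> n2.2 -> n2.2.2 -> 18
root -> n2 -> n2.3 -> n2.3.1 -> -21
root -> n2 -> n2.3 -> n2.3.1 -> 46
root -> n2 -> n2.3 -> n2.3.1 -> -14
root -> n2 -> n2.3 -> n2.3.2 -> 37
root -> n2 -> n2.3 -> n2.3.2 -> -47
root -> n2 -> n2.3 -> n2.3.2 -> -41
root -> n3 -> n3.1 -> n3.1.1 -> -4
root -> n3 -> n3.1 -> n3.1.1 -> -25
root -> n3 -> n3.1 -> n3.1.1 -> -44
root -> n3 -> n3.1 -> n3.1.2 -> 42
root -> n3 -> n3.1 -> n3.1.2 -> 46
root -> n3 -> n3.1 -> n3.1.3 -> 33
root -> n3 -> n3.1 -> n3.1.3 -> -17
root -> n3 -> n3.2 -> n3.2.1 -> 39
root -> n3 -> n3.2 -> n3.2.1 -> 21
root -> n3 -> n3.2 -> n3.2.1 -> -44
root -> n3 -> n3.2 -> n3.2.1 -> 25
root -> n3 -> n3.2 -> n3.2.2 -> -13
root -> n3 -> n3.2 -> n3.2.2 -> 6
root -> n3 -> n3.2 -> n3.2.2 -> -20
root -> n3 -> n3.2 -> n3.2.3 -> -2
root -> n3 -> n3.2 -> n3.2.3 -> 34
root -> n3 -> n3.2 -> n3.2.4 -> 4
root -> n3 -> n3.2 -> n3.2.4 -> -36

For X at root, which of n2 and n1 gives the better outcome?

n2.1.1 (O): min(5, -45, 31, -25) = -45
n2.1.2 (O): min(-32, 26, 18) = -32
n2.1 (X): max(-45, -32) = -32
n2.2.1 (O): min(-10, 23, 42, -16) = -16
n2.2.2 (O): min(-43, 16, -46, 18) = -46
n2.2 (X): max(-16, -46) = -16
n2.3.1 (O): min(-21, 46, -14) = -21
n2.3.2 (O): min(37, -47, -41) = -47
n2.3 (X): max(-21, -47) = -21
n2 (O): min(-32, -16, -21) = -32
n1.1.1 (O): min(-26, -35) = -35
n1.1.2 (O): min(-34, 20, -12) = -34
n1.1 (X): max(-35, -34) = -34
n1.2.1 (O): min(30, -42) = -42
n1.2.2 (O): min(-24, 41, 0, -35) = -35
n1.2.3 (O): min(-26, -23, 1) = -26
n1.2 (X): max(-42, -35, -26) = -26
n1 (O): min(-34, -26) = -34
X prefers the higher value; n2=-32, n1=-34. n2 is better since -32 > -34.

n2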